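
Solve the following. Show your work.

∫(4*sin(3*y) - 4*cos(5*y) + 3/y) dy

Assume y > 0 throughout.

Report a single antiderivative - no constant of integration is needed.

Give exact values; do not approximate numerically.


Step 1. Rewrite: now ∫(3/y) dy + ∫(4*sin(3*y)) dy + ∫(-4*cos(5*y)) dy.
Step 2. Evaluate the standard form: now -4*sin(5*y)/5 + ∫(3/y) dy + ∫(4*sin(3*y)) dy.
Step 3. Evaluate the standard form [assuming y > 0]: now 3*log(y) - 4*sin(5*y)/5 + ∫(4*sin(3*y)) dy.
Step 4. Evaluate the standard form: now 3*log(y) - 4*sin(5*y)/5 - 4*cos(3*y)/3.
Answer: 3*log(y) - 4*sin(5*y)/5 - 4*cos(3*y)/3.


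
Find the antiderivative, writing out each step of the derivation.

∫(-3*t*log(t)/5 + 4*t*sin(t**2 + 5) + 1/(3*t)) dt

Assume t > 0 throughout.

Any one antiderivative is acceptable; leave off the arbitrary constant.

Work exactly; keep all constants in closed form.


Step 1. Rewrite: now ∫(1/(3*t)) dt + ∫(-3*t*log(t)/5) dt + ∫(4*t*sin(t**2 + 5)) dt.
Step 2. Integrate ∫(-3*t*log(t)/5) dt by parts with u = log(t), dv = (-3*t/5) dt, so v = -3*t**2/10 [assuming t > 0]: now -3*t**2*log(t)/10 + ∫(1/(3*t)) dt + ∫(3*t/10) dt + ∫(4*t*sin(t**2 + 5)) dt.
Step 3. Evaluate the standard form: now -3*t**2*log(t)/10 + 3*t**2/20 + ∫(1/(3*t)) dt + ∫(4*t*sin(t**2 + 5)) dt.
Step 4. Substitute u = t**2 + 5, turning ∫(4*t*sin(t**2 + 5)) dt into ∫(2*sin(u)) du: now -3*t**2*log(t)/10 + 3*t**2/20 + ∫(1/(3*t)) dt + ∫(2*sin(u)) du.
Step 5. Evaluate the standard form: now -3*t**2*log(t)/10 + 3*t**2/20 - 2*cos(u) + ∫(1/(3*t)) dt.
Step 6. Substitute back u = t**2 + 5: now -3*t**2*log(t)/10 + 3*t**2/20 - 2*cos(t**2 + 5) + ∫(1/(3*t)) dt.
Step 7. Evaluate the standard form [assuming t > 0]: now -3*t**2*log(t)/10 + 3*t**2/20 + log(t)/3 - 2*cos(t**2 + 5).
Answer: -3*t**2*log(t)/10 + 3*t**2/20 + log(t)/3 - 2*cos(t**2 + 5).


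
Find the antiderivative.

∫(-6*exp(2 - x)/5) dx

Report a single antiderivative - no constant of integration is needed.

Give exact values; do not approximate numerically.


Answer: 6*exp(2 - x)/5.


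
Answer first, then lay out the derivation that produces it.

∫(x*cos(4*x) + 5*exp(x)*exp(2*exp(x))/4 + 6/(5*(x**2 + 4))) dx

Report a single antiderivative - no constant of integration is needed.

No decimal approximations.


The answer is x*sin(4*x)/4 + 5*exp(2*exp(x))/8 + cos(4*x)/16 + 3*atan(x/2)/5.
Step 1. Rewrite: now ∫(x*cos(4*x)) dx + ∫(5*exp(x)*exp(2*exp(x))/4) dx + ∫(6/(5*(x**2 + 4))) dx.
Step 2. Substitute u = exp(x), turning ∫(5*exp(x)*exp(2*exp(x))/4) dx into ∫(5*exp(2*u)/4) du: now ∫(x*cos(4*x)) dx + ∫(6/(5*(x**2 + 4))) dx + ∫(5*exp(2*u)/4) du.
Step 3. Evaluate the standard form: now 5*exp(2*u)/8 + ∫(x*cos(4*x)) dx + ∫(6/(5*(x**2 + 4))) dx.
Step 4. Substitute back u = exp(x): now 5*exp(2*exp(x))/8 + ∫(x*cos(4*x)) dx + ∫(6/(5*(x**2 + 4))) dx.
Step 5. Integrate ∫(x*cos(4*x)) dx by parts with u = x, dv = (cos(4*x)) dx, so v = sin(4*x)/4: now x*sin(4*x)/4 + 5*exp(2*exp(x))/8 + ∫(6/(5*(x**2 + 4))) dx + ∫(-sin(4*x)/4) dx.
Step 6. Evaluate the standard form: now x*sin(4*x)/4 + 5*exp(2*exp(x))/8 + cos(4*x)/16 + ∫(6/(5*(x**2 + 4))) dx.
Step 7. Evaluate the standard form: now x*sin(4*x)/4 + 5*exp(2*exp(x))/8 + cos(4*x)/16 + 3*atan(x/2)/5.
Answer: x*sin(4*x)/4 + 5*exp(2*exp(x))/8 + cos(4*x)/16 + 3*atan(x/2)/5.


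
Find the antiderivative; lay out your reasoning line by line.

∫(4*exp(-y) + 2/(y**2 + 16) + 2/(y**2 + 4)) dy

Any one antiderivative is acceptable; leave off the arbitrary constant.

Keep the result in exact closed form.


Step 1. Rewrite: now ∫(2/(y**2 + 4)) dy + ∫(2/(y**2 + 16)) dy + ∫(4*exp(-y)) dy.
Step 2. Evaluate the standard form: now atan(y/2) + ∫(2/(y**2 + 16)) dy + ∫(4*exp(-y)) dy.
Step 3. Evaluate the standard form: now atan(y/4)/2 + atan(y/2) + ∫(4*exp(-y)) dy.
Step 4. Evaluate the standard form: now atan(y/4)/2 + atan(y/2) - 4*exp(-y).
Answer: atan(y/4)/2 + atan(y/2) - 4*exp(-y).


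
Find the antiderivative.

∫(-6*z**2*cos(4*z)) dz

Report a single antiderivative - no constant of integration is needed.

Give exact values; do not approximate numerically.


Answer: -3*z**2*sin(4*z)/2 - 3*z*cos(4*z)/4 + 3*sin(4*z)/16.


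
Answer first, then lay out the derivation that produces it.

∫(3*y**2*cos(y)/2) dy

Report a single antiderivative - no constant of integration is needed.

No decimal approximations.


The answer is 3*y**2*sin(y)/2 + 3*y*cos(y) - 3*sin(y).
Step 1. Integrate ∫(3*y**2*cos(y)/2) dy by parts with u = y**2, dv = (3*cos(y)/2) dy, so v = 3*sin(y)/2: now 3*y**2*sin(y)/2 + ∫(-3*y*sin(y)) dy.
Step 2. Integrate ∫(-3*y*sin(y)) dy by parts with u = y, dv = (-3*sin(y)) dy, so v = 3*cos(y): now 3*y**2*sin(y)/2 + 3*y*cos(y) + ∫(-3*cos(y)) dy.
Step 3. Evaluate the standard form: now 3*y**2*sin(y)/2 + 3*y*cos(y) - 3*sin(y).
Answer: 3*y**2*sin(y)/2 + 3*y*cos(y) - 3*sin(y).


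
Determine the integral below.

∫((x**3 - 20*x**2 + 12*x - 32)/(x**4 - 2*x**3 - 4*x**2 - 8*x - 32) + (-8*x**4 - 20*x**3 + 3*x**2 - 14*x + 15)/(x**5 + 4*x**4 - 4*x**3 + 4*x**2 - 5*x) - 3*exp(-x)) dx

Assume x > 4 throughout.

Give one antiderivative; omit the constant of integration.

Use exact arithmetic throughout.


Answer: -3*log(x) - 2*log(x - 4) - 2*log(x - 1) + 3*log(x + 2) - 3*log(x + 5) - 2*atan(x/2) - atan(x) + 3*exp(-x).


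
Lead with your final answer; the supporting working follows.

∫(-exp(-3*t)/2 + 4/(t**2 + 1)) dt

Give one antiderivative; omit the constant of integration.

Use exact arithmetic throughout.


The answer is 4*atan(t) + exp(-3*t)/6.
Step 1. Rewrite: now ∫(4/(t**2 + 1)) dt + ∫(-exp(-3*t)/2) dt.
Step 2. Evaluate the standard form: now ∫(4/(t**2 + 1)) dt + exp(-3*t)/6.
Step 3. Evaluate the standard form: now 4*atan(t) + exp(-3*t)/6.
Answer: 4*atan(t) + exp(-3*t)/6.


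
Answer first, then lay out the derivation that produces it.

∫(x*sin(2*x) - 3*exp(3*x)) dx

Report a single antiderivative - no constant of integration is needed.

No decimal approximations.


The answer is -x*cos(2*x)/2 - exp(3*x) + sin(2*x)/4.
Step 1. Rewrite: now ∫(x*sin(2*x)) dx + ∫(-3*exp(3*x)) dx.
Step 2. Integrate ∫(x*sin(2*x)) dx by parts with u = x, dv = (sin(2*x)) dx, so v = -cos(2*x)/2: now -x*cos(2*x)/2 + ∫(-3*exp(3*x)) dx + ∫(cos(2*x)/2) dx.
Step 3. Evaluate the standard form: now -x*cos(2*x)/2 + sin(2*x)/4 + ∫(-3*exp(3*x)) dx.
Step 4. Evaluate the standard form: now -x*cos(2*x)/2 - exp(3*x) + sin(2*x)/4.
Answer: -x*cos(2*x)/2 - exp(3*x) + sin(2*x)/4.


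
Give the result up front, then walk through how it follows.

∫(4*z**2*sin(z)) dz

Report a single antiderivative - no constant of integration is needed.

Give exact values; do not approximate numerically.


The answer is -4*z**2*cos(z) + 8*z*sin(z) + 8*cos(z).
Step 1. Integrate ∫(4*z**2*sin(z)) dz by parts with u = z**2, dv = (4*sin(z)) dz, so v = -4*cos(z): now -4*z**2*cos(z) + ∫(8*z*cos(z)) dz.
Step 2. Integrate ∫(8*z*cos(z)) dz by parts with u = z, dv = (8*cos(z)) dz, so v = 8*sin(z): now -4*z**2*cos(z) + 8*z*sin(z) + ∫(-8*sin(z)) dz.
Step 3. Evaluate the standard form: now -4*z**2*cos(z) + 8*z*sin(z) + 8*cos(z).
Answer: -4*z**2*cos(z) + 8*z*sin(z) + 8*cos(z).


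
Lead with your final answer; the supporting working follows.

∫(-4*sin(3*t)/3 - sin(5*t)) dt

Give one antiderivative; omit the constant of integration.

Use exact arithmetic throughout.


The answer is 4*cos(3*t)/9 + cos(5*t)/5.
Step 1. Rewrite: now ∫(-4*sin(3*t)/3) dt + ∫(-sin(5*t)) dt.
Step 2. Evaluate the standard form: now cos(5*t)/5 + ∫(-4*sin(3*t)/3) dt.
Step 3. Evaluate the standard form: now 4*cos(3*t)/9 + cos(5*t)/5.
Answer: 4*cos(3*t)/9 + cos(5*t)/5.


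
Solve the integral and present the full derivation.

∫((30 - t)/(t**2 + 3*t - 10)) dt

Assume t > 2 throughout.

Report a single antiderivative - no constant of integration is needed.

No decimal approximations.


Step 1. Decompose ∫((30 - t)/(t**2 + 3*t - 10)) dt by partial fractions, (30 - t)/(t**2 + 3*t - 10) = -5/(t + 5) + 4/(t - 2): now ∫(4/(t - 2)) dt + ∫(-5/(t + 5)) dt.
Step 2. Evaluate the standard form [assuming t > 2]: now 4*log(t - 2) + ∫(-5/(t + 5)) dt.
Step 3. Evaluate the standard form [assuming t > -5]: now 4*log(t - 2) - 5*log(t + 5).
Answer: 4*log(t - 2) - 5*log(t + 5).


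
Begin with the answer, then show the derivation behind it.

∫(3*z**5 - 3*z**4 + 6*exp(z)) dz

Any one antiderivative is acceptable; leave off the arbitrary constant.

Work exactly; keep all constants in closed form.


The answer is z**6/2 - 3*z**5/5 + 6*exp(z).
Step 1. Rewrite: now ∫(-3*z**4) dz + ∫(3*z**5) dz + ∫(6*exp(z)) dz.
Step 2. Evaluate the standard form: now -3*z**5/5 + ∫(3*z**5) dz + ∫(6*exp(z)) dz.
Step 3. Evaluate the standard form: now z**6/2 - 3*z**5/5 + ∫(6*exp(z)) dz.
Step 4. Evaluate the standard form: now z**6/2 - 3*z**5/5 + 6*exp(z).
Answer: z**6/2 - 3*z**5/5 + 6*exp(z).


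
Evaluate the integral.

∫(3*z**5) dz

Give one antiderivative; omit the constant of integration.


Answer: z**6/2.


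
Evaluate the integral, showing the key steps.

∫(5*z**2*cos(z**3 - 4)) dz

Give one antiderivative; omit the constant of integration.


Step 1. Substitute u = z**3 - 4, turning ∫(5*z**2*cos(z**3 - 4)) dz into ∫(5*cos(u)/3) du: now ∫(5*cos(u)/3) du.
Step 2. Evaluate the standard form: now 5*sin(u)/3.
Step 3. Substitute back u = z**3 - 4: now 5*sin(z**3 - 4)/3.
Answer: 5*sin(z**3 - 4)/3.


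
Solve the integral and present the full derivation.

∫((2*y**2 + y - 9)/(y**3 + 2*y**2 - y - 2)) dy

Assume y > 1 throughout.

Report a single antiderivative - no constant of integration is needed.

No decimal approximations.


Step 1. Decompose ∫((2*y**2 + y - 9)/(y**3 + 2*y**2 - y - 2)) dy by partial fractions, (2*y**2 + y - 9)/(y**3 + 2*y**2 - y - 2) = -1/(y + 2) + 4/(y + 1) - 1/(y - 1): now ∫(-1/(y - 1)) dy + ∫(4/(y + 1)) dy + ∫(-1/(y + 2)) dy.
Step 2. Evaluate the standard form [assuming y > 1]: now -log(y - 1) + ∫(4/(y + 1)) dy + ∫(-1/(y + 2)) dy.
Step 3. Evaluate the standard form [assuming y > -1]: now -log(y - 1) + 4*log(y + 1) + ∫(-1/(y + 2)) dy.
Step 4. Evaluate the standard form [assuming y > -2]: now -log(y - 1) + 4*log(y + 1) - log(y + 2).
Answer: -log(y - 1) + 4*log(y + 1) - log(y + 2).


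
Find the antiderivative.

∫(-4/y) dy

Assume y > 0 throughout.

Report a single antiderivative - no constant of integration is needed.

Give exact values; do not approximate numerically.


Answer: -4*log(y).


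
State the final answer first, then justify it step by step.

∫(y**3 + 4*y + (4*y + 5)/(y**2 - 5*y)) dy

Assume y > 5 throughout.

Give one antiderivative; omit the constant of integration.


The answer is y**4/4 + 2*y**2 - log(y) + 5*log(y - 5).
Step 1. Rewrite: now ∫(4*y) dy + ∫(y**3) dy + ∫((4*y + 5)/(y**2 - 5*y)) dy.
Step 2. Decompose ∫((4*y + 5)/(y**2 - 5*y)) dy by partial fractions, (4*y + 5)/(y**2 - 5*y) = 5/(y - 5) - 1/y: now ∫(-1/y) dy + ∫(4*y) dy + ∫(y**3) dy + ∫(5/(y - 5)) dy.
Step 3. Evaluate the standard form [assuming y > 0]: now -log(y) + ∫(4*y) dy + ∫(y**3) dy + ∫(5/(y - 5)) dy.
Step 4. Evaluate the standard form [assuming y > 5]: now -log(y) + 5*log(y - 5) + ∫(4*y) dy + ∫(y**3) dy.
Step 5. Evaluate the standard form: now y**4/4 - log(y) + 5*log(y - 5) + ∫(4*y) dy.
Step 6. Evaluate the standard form: now y**4/4 + 2*y**2 - log(y) + 5*log(y - 5).
Answer: y**4/4 + 2*y**2 - log(y) + 5*log(y - 5).


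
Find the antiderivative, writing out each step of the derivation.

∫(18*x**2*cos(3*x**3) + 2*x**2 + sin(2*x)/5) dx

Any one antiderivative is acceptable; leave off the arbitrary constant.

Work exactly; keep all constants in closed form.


Step 1. Rewrite: now ∫(2*x**2) dx + ∫(18*x**2*cos(3*x**3)) dx + ∫(sin(2*x)/5) dx.
Step 2. Evaluate the standard form: now -cos(2*x)/10 + ∫(2*x**2) dx + ∫(18*x**2*cos(3*x**3)) dx.
Step 3. Substitute u = x**3, turning ∫(18*x**2*cos(3*x**3)) dx into ∫(6*cos(3*u)) du: now -cos(2*x)/10 + ∫(2*x**2) dx + ∫(6*cos(3*u)) du.
Step 4. Evaluate the standard form: now 2*sin(3*u) - cos(2*x)/10 + ∫(2*x**2) dx.
Step 5. Substitute back u = x**3: now 2*sin(3*x**3) - cos(2*x)/10 + ∫(2*x**2) dx.
Step 6. Evaluate the standard form: now 2*x**3/3 + 2*sin(3*x**3) - cos(2*x)/10.
Answer: 2*x**3/3 + 2*sin(3*x**3) - cos(2*x)/10.


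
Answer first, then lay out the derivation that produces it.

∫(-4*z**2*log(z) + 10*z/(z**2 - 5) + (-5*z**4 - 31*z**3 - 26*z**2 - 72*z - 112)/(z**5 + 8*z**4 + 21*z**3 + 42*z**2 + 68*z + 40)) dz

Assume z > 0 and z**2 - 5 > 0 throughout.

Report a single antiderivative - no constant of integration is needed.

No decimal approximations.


The answer is -4*z**3*log(z)/3 + 4*z**3/9 - 2*log(z + 1) - 4*log(z + 2) + log(z + 5) + 5*log(z**2 - 5) + 2*atan(z/2).
Step 1. Rewrite: now ∫(10*z/(z**2 - 5)) dz + ∫(-4*z**2*log(z)) dz + ∫((-5*z**4 - 31*z**3 - 26*z**2 - 72*z - 112)/(z**5 + 8*z**4 + 21*z**3 + 42*z**2 + 68*z + 40)) dz.
Step 2. Integrate ∫(-4*z**2*log(z)) dz by parts with u = log(z), dv = (-4*z**2) dz, so v = -4*z**3/3 [assuming z > 0]: now -4*z**3*log(z)/3 + ∫(4*z**2/3) dz + ∫(10*z/(z**2 - 5)) dz + ∫((-5*z**4 - 31*z**3 - 26*z**2 - 72*z - 112)/(z**5 + 8*z**4 + 21*z**3 + 42*z**2 + 68*z + 40)) dz.
Step 3. Evaluate the standard form: now -4*z**3*log(z)/3 + 4*z**3/9 + ∫(10*z/(z**2 - 5)) dz + ∫((-5*z**4 - 31*z**3 - 26*z**2 - 72*z - 112)/(z**5 + 8*z**4 + 21*z**3 + 42*z**2 + 68*z + 40)) dz.
Step 4. Decompose ∫((-5*z**4 - 31*z**3 - 26*z**2 - 72*z - 112)/(z**5 + 8*z**4 + 21*z**3 + 42*z**2 + 68*z + 40)) dz by partial fractions, (-5*z**4 - 31*z**3 - 26*z**2 - 72*z - 112)/(z**5 + 8*z**4 + 21*z**3 + 42*z**2 + 68*z + 40) = 4/(z**2 + 4) + 1/(z + 5) - 4/(z + 2) - 2/(z + 1): now -4*z**3*log(z)/3 + 4*z**3/9 + ∫(10*z/(z**2 - 5)) dz + ∫(-2/(z + 1)) dz + ∫(-4/(z + 2)) dz + ∫(1/(z + 5)) dz + ∫(4/(z**2 + 4)) dz.
Step 5. Evaluate the standard form [assuming z > -2]: now -4*z**3*log(z)/3 + 4*z**3/9 - 4*log(z + 2) + ∫(10*z/(z**2 - 5)) dz + ∫(-2/(z + 1)) dz + ∫(1/(z + 5)) dz + ∫(4/(z**2 + 4)) dz.
Step 6. Evaluate the standard form [assuming z > -1]: now -4*z**3*log(z)/3 + 4*z**3/9 - 2*log(z + 1) - 4*log(z + 2) + ∫(10*z/(z**2 - 5)) dz + ∫(1/(z + 5)) dz + ∫(4/(z**2 + 4)) dz.
Step 7. Evaluate the standard form [assuming z > -5]: now -4*z**3*log(z)/3 + 4*z**3/9 - 2*log(z + 1) - 4*log(z + 2) + log(z + 5) + ∫(10*z/(z**2 - 5)) dz + ∫(4/(z**2 + 4)) dz.
Step 8. Evaluate the standard form: now -4*z**3*log(z)/3 + 4*z**3/9 - 2*log(z + 1) - 4*log(z + 2) + log(z + 5) + 2*atan(z/2) + ∫(10*z/(z**2 - 5)) dz.
Step 9. Substitute u = z**2 - 5, turning ∫(10*z/(z**2 - 5)) dz into ∫(5/u) du: now -4*z**3*log(z)/3 + 4*z**3/9 - 2*log(z + 1) - 4*log(z + 2) + log(z + 5) + 2*atan(z/2) + ∫(5/u) du.
Step 10. Evaluate the standard form [assuming u > 0]: now -4*z**3*log(z)/3 + 4*z**3/9 + 5*log(u) - 2*log(z + 1) - 4*log(z + 2) + log(z + 5) + 2*atan(z/2).
Step 11. Substitute back u = z**2 - 5: now -4*z**3*log(z)/3 + 4*z**3/9 - 2*log(z + 1) - 4*log(z + 2) + log(z + 5) + 5*log(z**2 - 5) + 2*atan(z/2).
Answer: -4*z**3*log(z)/3 + 4*z**3/9 - 2*log(z + 1) - 4*log(z + 2) + log(z + 5) + 5*log(z**2 - 5) + 2*atan(z/2).


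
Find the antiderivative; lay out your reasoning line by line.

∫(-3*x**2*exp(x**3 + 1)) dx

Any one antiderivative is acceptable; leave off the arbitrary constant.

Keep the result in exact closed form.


Step 1. Substitute u = x**3 + 1, turning ∫(-3*x**2*exp(x**3 + 1)) dx into ∫(-exp(u)) du: now ∫(-exp(u)) du.
Step 2. Evaluate the standard form: now -exp(u).
Step 3. Substitute back u = x**3 + 1: now -exp(x**3 + 1).
Answer: -exp(x**3 + 1).


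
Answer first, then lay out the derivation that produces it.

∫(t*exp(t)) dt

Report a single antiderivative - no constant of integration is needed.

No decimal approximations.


The answer is t*exp(t) - exp(t).
Step 1. Integrate ∫(t*exp(t)) dt by parts with u = t, dv = (exp(t)) dt, so v = exp(t): now t*exp(t) + ∫(-exp(t)) dt.
Step 2. Evaluate the standard form: now t*exp(t) - exp(t).
Answer: t*exp(t) - exp(t).


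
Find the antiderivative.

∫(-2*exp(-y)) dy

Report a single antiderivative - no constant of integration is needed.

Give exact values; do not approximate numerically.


Answer: 2*exp(-y).


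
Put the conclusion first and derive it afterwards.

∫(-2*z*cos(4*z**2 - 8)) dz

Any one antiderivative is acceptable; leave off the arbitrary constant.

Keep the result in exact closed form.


The answer is -sin(4*z**2 - 8)/4.
Step 1. Substitute u = z**2 - 2, turning ∫(-2*z*cos(4*z**2 - 8)) dz into ∫(-cos(4*u)) du: now ∫(-cos(4*u)) du.
Step 2. Evaluate the standard form: now -sin(4*u)/4.
Step 3. Substitute back u = z**2 - 2: now -sin(4*z**2 - 8)/4.
Answer: -sin(4*z**2 - 8)/4.


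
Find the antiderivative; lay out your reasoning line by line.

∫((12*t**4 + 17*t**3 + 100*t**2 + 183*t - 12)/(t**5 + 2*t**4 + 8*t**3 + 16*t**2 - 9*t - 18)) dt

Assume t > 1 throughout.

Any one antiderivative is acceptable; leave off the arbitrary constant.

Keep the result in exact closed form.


Step 1. Decompose ∫((12*t**4 + 17*t**3 + 100*t**2 + 183*t - 12)/(t**5 + 2*t**4 + 8*t**3 + 16*t**2 - 9*t - 18)) dt by partial fractions, (12*t**4 + 17*t**3 + 100*t**2 + 183*t - 12)/(t**5 + 2*t**4 + 8*t**3 + 16*t**2 - 9*t - 18) = -3/(t**2 + 9) + 2/(t + 2) + 5/(t + 1) + 5/(t - 1): now ∫(5/(t - 1)) dt + ∫(5/(t + 1)) dt + ∫(2/(t + 2)) dt + ∫(-3/(t**2 + 9)) dt.
Step 2. Evaluate the standard form [assuming t > -1]: now 5*log(t + 1) + ∫(5/(t - 1)) dt + ∫(2/(t + 2)) dt + ∫(-3/(t**2 + 9)) dt.
Step 3. Evaluate the standard form [assuming t > -2]: now 5*log(t + 1) + 2*log(t + 2) + ∫(5/(t - 1)) dt + ∫(-3/(t**2 + 9)) dt.
Step 4. Evaluate the standard form [assuming t > 1]: now 5*log(t - 1) + 5*log(t + 1) + 2*log(t + 2) + ∫(-3/(t**2 + 9)) dt.
Step 5. Evaluate the standard form: now 5*log(t - 1) + 5*log(t + 1) + 2*log(t + 2) - atan(t/3).
Answer: 5*log(t - 1) + 5*log(t + 1) + 2*log(t + 2) - atan(t/3).


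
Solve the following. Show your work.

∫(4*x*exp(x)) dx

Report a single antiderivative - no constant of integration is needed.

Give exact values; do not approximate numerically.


Step 1. Integrate ∫(4*x*exp(x)) dx by parts with u = x, dv = (4*exp(x)) dx, so v = 4*exp(x): now 4*x*exp(x) + ∫(-4*exp(x)) dx.
Step 2. Evaluate the standard form: now 4*x*exp(x) - 4*exp(x).
Answer: 4*x*exp(x) - 4*exp(x).


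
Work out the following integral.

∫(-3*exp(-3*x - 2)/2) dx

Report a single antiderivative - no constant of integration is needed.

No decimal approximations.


Answer: exp(-3*x - 2)/2.


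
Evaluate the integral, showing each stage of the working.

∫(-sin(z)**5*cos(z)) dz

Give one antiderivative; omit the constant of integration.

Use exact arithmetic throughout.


Step 1. Substitute u = sin(z), turning ∫(-sin(z)**5*cos(z)) dz into ∫(-u**5) du: now ∫(-u**5) du.
Step 2. Evaluate the standard form: now -u**6/6.
Step 3. Substitute back u = sin(z): now -sin(z)**6/6.
Answer: -sin(z)**6/6.


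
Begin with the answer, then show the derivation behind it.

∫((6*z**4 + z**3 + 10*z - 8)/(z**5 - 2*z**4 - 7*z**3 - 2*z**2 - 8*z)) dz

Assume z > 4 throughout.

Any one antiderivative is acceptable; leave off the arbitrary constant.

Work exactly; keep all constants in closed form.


The answer is log(z) + 4*log(z - 4) + log(z + 2) - atan(z).
Step 1. Decompose ∫((6*z**4 + z**3 + 10*z - 8)/(z**5 - 2*z**4 - 7*z**3 - 2*z**2 - 8*z)) dz by partial fractions, (6*z**4 + z**3 + 10*z - 8)/(z**5 - 2*z**4 - 7*z**3 - 2*z**2 - 8*z) = -1/(z**2 + 1) + 1/(z + 2) + 4/(z - 4) + 1/z: now ∫(1/z) dz + ∫(4/(z - 4)) dz + ∫(1/(z + 2)) dz + ∫(-1/(z**2 + 1)) dz.
Step 2. Evaluate the standard form [assuming z > 0]: now log(z) + ∫(4/(z - 4)) dz + ∫(1/(z + 2)) dz + ∫(-1/(z**2 + 1)) dz.
Step 3. Evaluate the standard form [assuming z > 4]: now log(z) + 4*log(z - 4) + ∫(1/(z + 2)) dz + ∫(-1/(z**2 + 1)) dz.
Step 4. Evaluate the standard form [assuming z > -2]: now log(z) + 4*log(z - 4) + log(z + 2) + ∫(-1/(z**2 + 1)) dz.
Step 5. Evaluate the standard form: now log(z) + 4*log(z - 4) + log(z + 2) - atan(z).
Answer: log(z) + 4*log(z - 4) + log(z + 2) - atan(z).


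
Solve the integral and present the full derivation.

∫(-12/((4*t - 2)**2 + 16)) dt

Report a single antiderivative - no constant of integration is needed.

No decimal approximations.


Step 1. Substitute u = 4*t - 2, turning ∫(-12/((4*t - 2)**2 + 16)) dt into ∫(-3/(u**2 + 16)) du: now ∫(-3/(u**2 + 16)) du.
Step 2. Evaluate the standard form: now -3*atan(u/4)/4.
Step 3. Substitute back u = 4*t - 2: now -3*atan(t - 1/2)/4.
Answer: -3*atan(t - 1/2)/4.


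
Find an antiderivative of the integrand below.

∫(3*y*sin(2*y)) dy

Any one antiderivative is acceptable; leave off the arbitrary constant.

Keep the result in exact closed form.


Answer: -3*y*cos(2*y)/2 + 3*sin(2*y)/4.


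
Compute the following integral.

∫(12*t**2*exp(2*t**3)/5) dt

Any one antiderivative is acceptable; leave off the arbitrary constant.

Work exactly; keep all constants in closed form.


Answer: 2*exp(2*t**3)/5.


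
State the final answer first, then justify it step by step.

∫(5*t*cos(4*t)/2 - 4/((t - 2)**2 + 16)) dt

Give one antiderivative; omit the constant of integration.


The answer is 5*t*sin(4*t)/8 + 5*cos(4*t)/32 - atan(t/4 - 1/2).
Step 1. Rewrite: now ∫(5*t*cos(4*t)/2) dt + ∫(-4/((t - 2)**2 + 16)) dt.
Step 2. Substitute u = t - 2, turning ∫(-4/((t - 2)**2 + 16)) dt into ∫(-4/(u**2 + 16)) du: now ∫(5*t*cos(4*t)/2) dt + ∫(-4/(u**2 + 16)) du.
Step 3. Evaluate the standard form: now -atan(u/4) + ∫(5*t*cos(4*t)/2) dt.
Step 4. Substitute back u = t - 2: now -atan(t/4 - 1/2) + ∫(5*t*cos(4*t)/2) dt.
Step 5. Integrate ∫(5*t*cos(4*t)/2) dt by parts with u = t, dv = (5*cos(4*t)/2) dt, so v = 5*sin(4*t)/8: now 5*t*sin(4*t)/8 - atan(t/4 - 1/2) + ∫(-5*sin(4*t)/8) dt.
Step 6. Evaluate the standard form: now 5*t*sin(4*t)/8 + 5*cos(4*t)/32 - atan(t/4 - 1/2).
Answer: 5*t*sin(4*t)/8 + 5*cos(4*t)/32 - atan(t/4 - 1/2).


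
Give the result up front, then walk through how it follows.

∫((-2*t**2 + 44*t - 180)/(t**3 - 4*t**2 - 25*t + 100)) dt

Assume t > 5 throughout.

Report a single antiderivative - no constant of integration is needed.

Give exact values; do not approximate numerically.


The answer is -log(t - 5) + 4*log(t - 4) - 5*log(t + 5).
Step 1. Decompose ∫((-2*t**2 + 44*t - 180)/(t**3 - 4*t**2 - 25*t + 100)) dt by partial fractions, (-2*t**2 + 44*t - 180)/(t**3 - 4*t**2 - 25*t + 100) = -5/(t + 5) + 4/(t - 4) - 1/(t - 5): now ∫(-1/(t - 5)) dt + ∫(4/(t - 4)) dt + ∫(-5/(t + 5)) dt.
Step 2. Evaluate the standard form [assuming t > 4]: now 4*log(t - 4) + ∫(-1/(t - 5)) dt + ∫(-5/(t + 5)) dt.
Step 3. Evaluate the standard form [assuming t > -5]: now 4*log(t - 4) - 5*log(t + 5) + ∫(-1/(t - 5)) dt.
Step 4. Evaluate the standard form [assuming t > 5]: now -log(t - 5) + 4*log(t - 4) - 5*log(t + 5).
Answer: -log(t - 5) + 4*log(t - 4) - 5*log(t + 5).


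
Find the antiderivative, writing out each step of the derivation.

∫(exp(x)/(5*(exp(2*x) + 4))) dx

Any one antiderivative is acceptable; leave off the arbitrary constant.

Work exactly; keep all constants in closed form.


Step 1. Substitute u = exp(x), turning ∫(exp(x)/(5*(exp(2*x) + 4))) dx into ∫(1/(5*(u**2 + 4))) du: now ∫(1/(5*(u**2 + 4))) du.
Step 2. Evaluate the standard form: now atan(u/2)/10.
Step 3. Substitute back u = exp(x): now atan(exp(x)/2)/10.
Answer: atan(exp(x)/2)/10.


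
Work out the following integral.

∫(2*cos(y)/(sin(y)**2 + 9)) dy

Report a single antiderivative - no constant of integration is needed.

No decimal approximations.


Answer: 2*atan(sin(y)/3)/3.


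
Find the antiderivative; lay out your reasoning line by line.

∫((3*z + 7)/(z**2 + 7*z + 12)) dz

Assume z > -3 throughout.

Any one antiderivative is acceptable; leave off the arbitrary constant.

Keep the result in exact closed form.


Step 1. Decompose ∫((3*z + 7)/(z**2 + 7*z + 12)) dz by partial fractions, (3*z + 7)/(z**2 + 7*z + 12) = 5/(z + 4) - 2/(z + 3): now ∫(-2/(z + 3)) dz + ∫(5/(z + 4)) dz.
Step 2. Evaluate the standard form [assuming z > -3]: now -2*log(z + 3) + ∫(5/(z + 4)) dz.
Step 3. Evaluate the standard form [assuming z > -4]: now -2*log(z + 3) + 5*log(z + 4).
Answer: -2*log(z + 3) + 5*log(z + 4).


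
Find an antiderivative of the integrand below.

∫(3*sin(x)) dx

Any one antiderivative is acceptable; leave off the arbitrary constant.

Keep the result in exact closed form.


Answer: -3*cos(x).


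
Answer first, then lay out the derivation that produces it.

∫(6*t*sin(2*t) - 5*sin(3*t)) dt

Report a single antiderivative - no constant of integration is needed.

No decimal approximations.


The answer is -3*t*cos(2*t) + 3*sin(2*t)/2 + 5*cos(3*t)/3.
Step 1. Rewrite: now ∫(6*t*sin(2*t)) dt + ∫(-5*sin(3*t)) dt.
Step 2. Integrate ∫(6*t*sin(2*t)) dt by parts with u = t, dv = (6*sin(2*t)) dt, so v = -3*cos(2*t): now -3*t*cos(2*t) + ∫(-5*sin(3*t)) dt + ∫(3*cos(2*t)) dt.
Step 3. Evaluate the standard form: now -3*t*cos(2*t) + 3*sin(2*t)/2 + ∫(-5*sin(3*t)) dt.
Step 4. Evaluate the standard form: now -3*t*cos(2*t) + 3*sin(2*t)/2 + 5*cos(3*t)/3.
Answer: -3*t*cos(2*t) + 3*sin(2*t)/2 + 5*cos(3*t)/3.


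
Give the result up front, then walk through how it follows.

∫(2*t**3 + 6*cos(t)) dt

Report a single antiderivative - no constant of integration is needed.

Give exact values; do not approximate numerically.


The answer is t**4/2 + 6*sin(t).
Step 1. Rewrite: now ∫(2*t**3) dt + ∫(6*cos(t)) dt.
Step 2. Evaluate the standard form: now t**4/2 + ∫(6*cos(t)) dt.
Step 3. Evaluate the standard form: now t**4/2 + 6*sin(t).
Answer: t**4/2 + 6*sin(t).


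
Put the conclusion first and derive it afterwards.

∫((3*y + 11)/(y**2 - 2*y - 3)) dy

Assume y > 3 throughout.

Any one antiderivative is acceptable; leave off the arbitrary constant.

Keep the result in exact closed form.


The answer is 5*log(y - 3) - 2*log(y + 1).
Step 1. Decompose ∫((3*y + 11)/(y**2 - 2*y - 3)) dy by partial fractions, (3*y + 11)/(y**2 - 2*y - 3) = -2/(y + 1) + 5/(y - 3): now ∫(5/(y - 3)) dy + ∫(-2/(y + 1)) dy.
Step 2. Evaluate the standard form [assuming y > -1]: now -2*log(y + 1) + ∫(5/(y - 3)) dy.
Step 3. Evaluate the standard form [assuming y > 3]: now 5*log(y - 3) - 2*log(y + 1).
Answer: 5*log(y - 3) - 2*log(y + 1).


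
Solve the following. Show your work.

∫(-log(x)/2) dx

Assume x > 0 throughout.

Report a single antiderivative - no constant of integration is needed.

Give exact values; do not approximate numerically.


Step 1. Integrate ∫(-log(x)/2) dx by parts with u = log(x), dv = (-1/2) dx, so v = -x/2 [assuming x > 0]: now -x*log(x)/2 + ∫(1/2) dx.
Step 2. Evaluate the standard form: now -x*log(x)/2 + x/2.
Answer: -x*log(x)/2 + x/2.


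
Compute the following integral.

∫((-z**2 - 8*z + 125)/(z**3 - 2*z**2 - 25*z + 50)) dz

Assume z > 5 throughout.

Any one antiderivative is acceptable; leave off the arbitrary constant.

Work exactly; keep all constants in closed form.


Answer: 2*log(z - 5) - 5*log(z - 2) + 2*log(z + 5).


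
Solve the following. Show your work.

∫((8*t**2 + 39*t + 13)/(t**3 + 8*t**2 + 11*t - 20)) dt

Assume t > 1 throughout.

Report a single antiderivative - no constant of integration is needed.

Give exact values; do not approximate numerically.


Step 1. Decompose ∫((8*t**2 + 39*t + 13)/(t**3 + 8*t**2 + 11*t - 20)) dt by partial fractions, (8*t**2 + 39*t + 13)/(t**3 + 8*t**2 + 11*t - 20) = 3/(t + 5) + 3/(t + 4) + 2/(t - 1): now ∫(2/(t - 1)) dt + ∫(3/(t + 4)) dt + ∫(3/(t + 5)) dt.
Step 2. Evaluate the standard form [assuming t > -4]: now 3*log(t + 4) + ∫(2/(t - 1)) dt + ∫(3/(t + 5)) dt.
Step 3. Evaluate the standard form [assuming t > -5]: now 3*log(t + 4) + 3*log(t + 5) + ∫(2/(t - 1)) dt.
Step 4. Evaluate the standard form [assuming t > 1]: now 2*log(t - 1) + 3*log(t + 4) + 3*log(t + 5).
Answer: 2*log(t - 1) + 3*log(t + 4) + 3*log(t + 5).


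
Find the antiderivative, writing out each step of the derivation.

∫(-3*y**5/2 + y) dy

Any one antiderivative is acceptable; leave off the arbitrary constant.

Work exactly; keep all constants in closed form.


Step 1. Rewrite: now ∫(y) dy + ∫(-3*y**5/2) dy.
Step 2. Evaluate the standard form: now y**2/2 + ∫(-3*y**5/2) dy.
Step 3. Evaluate the standard form: now -y**6/4 + y**2/2.
Answer: -y**6/4 + y**2/2.


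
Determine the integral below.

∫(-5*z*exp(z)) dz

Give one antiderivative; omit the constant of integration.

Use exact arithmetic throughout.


Answer: -5*z*exp(z) + 5*exp(z).


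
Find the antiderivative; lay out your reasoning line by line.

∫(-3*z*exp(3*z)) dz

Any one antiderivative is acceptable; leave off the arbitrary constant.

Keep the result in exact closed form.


Step 1. Integrate ∫(-3*z*exp(3*z)) dz by parts with u = z, dv = (-3*exp(3*z)) dz, so v = -exp(3*z): now -z*exp(3*z) + ∫(exp(3*z)) dz.
Step 2. Evaluate the standard form: now -z*exp(3*z) + exp(3*z)/3.
Answer: -z*exp(3*z) + exp(3*z)/3.


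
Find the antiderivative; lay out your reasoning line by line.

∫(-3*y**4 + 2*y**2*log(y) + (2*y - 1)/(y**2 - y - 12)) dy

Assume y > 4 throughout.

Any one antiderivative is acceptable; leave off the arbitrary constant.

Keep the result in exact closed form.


Step 1. Rewrite: now ∫(-3*y**4) dy + ∫(2*y**2*log(y)) dy + ∫((2*y - 1)/(y**2 - y - 12)) dy.
Step 2. Integrate ∫(2*y**2*log(y)) dy by parts with u = log(y), dv = (2*y**2) dy, so v = 2*y**3/3 [assuming y > 0]: now 2*y**3*log(y)/3 + ∫(-2*y**2/3) dy + ∫(-3*y**4) dy + ∫((2*y - 1)/(y**2 - y - 12)) dy.
Step 3. Evaluate the standard form: now 2*y**3*log(y)/3 - 2*y**3/9 + ∫(-3*y**4) dy + ∫((2*y - 1)/(y**2 - y - 12)) dy.
Step 4. Evaluate the standard form: now -3*y**5/5 + 2*y**3*log(y)/3 - 2*y**3/9 + ∫((2*y - 1)/(y**2 - y - 12)) dy.
Step 5. Decompose ∫((2*y - 1)/(y**2 - y - 12)) dy by partial fractions, (2*y - 1)/(y**2 - y - 12) = 1/(y + 3) + 1/(y - 4): now -3*y**5/5 + 2*y**3*log(y)/3 - 2*y**3/9 + ∫(1/(y - 4)) dy + ∫(1/(y + 3)) dy.
Step 6. Evaluate the standard form [assuming y > -3]: now -3*y**5/5 + 2*y**3*log(y)/3 - 2*y**3/9 + log(y + 3) + ∫(1/(y - 4)) dy.
Step 7. Evaluate the standard form [assuming y > 4]: now -3*y**5/5 + 2*y**3*log(y)/3 - 2*y**3/9 + log(y - 4) + log(y + 3).
Answer: -3*y**5/5 + 2*y**3*log(y)/3 - 2*y**3/9 + log(y - 4) + log(y + 3).


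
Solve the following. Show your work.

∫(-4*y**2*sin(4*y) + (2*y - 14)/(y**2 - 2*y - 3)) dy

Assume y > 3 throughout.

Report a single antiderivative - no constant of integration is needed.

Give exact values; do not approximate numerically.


Step 1. Rewrite: now ∫(-4*y**2*sin(4*y)) dy + ∫((2*y - 14)/(y**2 - 2*y - 3)) dy.
Step 2. Integrate ∫(-4*y**2*sin(4*y)) dy by parts with u = y**2, dv = (-4*sin(4*y)) dy, so v = cos(4*y): now y**2*cos(4*y) + ∫(-2*y*cos(4*y)) dy + ∫((2*y - 14)/(y**2 - 2*y - 3)) dy.
Step 3. Integrate ∫(-2*y*cos(4*y)) dy by parts with u = y, dv = (-2*cos(4*y)) dy, so v = -sin(4*y)/2: now y**2*cos(4*y) - y*sin(4*y)/2 + ∫((2*y - 14)/(y**2 - 2*y - 3)) dy + ∫(sin(4*y)/2) dy.
Step 4. Evaluate the standard form: now y**2*cos(4*y) - y*sin(4*y)/2 - cos(4*y)/8 + ∫((2*y - 14)/(y**2 - 2*y - 3)) dy.
Step 5. Decompose ∫((2*y - 14)/(y**2 - 2*y - 3)) dy by partial fractions, (2*y - 14)/(y**2 - 2*y - 3) = 4/(y + 1) - 2/(y - 3): now y**2*cos(4*y) - y*sin(4*y)/2 - cos(4*y)/8 + ∫(-2/(y - 3)) dy + ∫(4/(y + 1)) dy.
Step 6. Evaluate the standard form [assuming y > -1]: now y**2*cos(4*y) - y*sin(4*y)/2 + 4*log(y + 1) - cos(4*y)/8 + ∫(-2/(y - 3)) dy.
Step 7. Evaluate the standard form [assuming y > 3]: now y**2*cos(4*y) - y*sin(4*y)/2 - 2*log(y - 3) + 4*log(y + 1) - cos(4*y)/8.
Answer: y**2*cos(4*y) - y*sin(4*y)/2 - 2*log(y - 3) + 4*log(y + 1) - cos(4*y)/8.


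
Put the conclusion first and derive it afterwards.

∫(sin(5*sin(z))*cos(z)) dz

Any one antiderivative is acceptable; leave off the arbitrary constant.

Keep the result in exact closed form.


The answer is -cos(5*sin(z))/5.
Step 1. Substitute u = sin(z), turning ∫(sin(5*sin(z))*cos(z)) dz into ∫(sin(5*u)) du: now ∫(sin(5*u)) du.
Step 2. Evaluate the standard form: now -cos(5*u)/5.
Step 3. Substitute back u = sin(z): now -cos(5*sin(z))/5.
Answer: -cos(5*sin(z))/5.


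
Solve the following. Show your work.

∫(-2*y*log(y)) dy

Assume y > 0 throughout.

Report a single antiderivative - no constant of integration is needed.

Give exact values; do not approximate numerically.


Step 1. Integrate ∫(-2*y*log(y)) dy by parts with u = log(y), dv = (-2*y) dy, so v = -y**2 [assuming y > 0]: now -y**2*log(y) + ∫(y) dy.
Step 2. Evaluate the standard form: now -y**2*log(y) + y**2/2.
Answer: -y**2*log(y) + y**2/2.


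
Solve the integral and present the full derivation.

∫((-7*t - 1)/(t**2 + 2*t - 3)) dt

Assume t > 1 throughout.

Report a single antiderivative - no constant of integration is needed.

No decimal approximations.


Step 1. Decompose ∫((-7*t - 1)/(t**2 + 2*t - 3)) dt by partial fractions, (-7*t - 1)/(t**2 + 2*t - 3) = -5/(t + 3) - 2/(t - 1): now ∫(-2/(t - 1)) dt + ∫(-5/(t + 3)) dt.
Step 2. Evaluate the standard form [assuming t > -3]: now -5*log(t + 3) + ∫(-2/(t - 1)) dt.
Step 3. Evaluate the standard form [assuming t > 1]: now -2*log(t - 1) - 5*log(t + 3).
Answer: -2*log(t - 1) - 5*log(t + 3).


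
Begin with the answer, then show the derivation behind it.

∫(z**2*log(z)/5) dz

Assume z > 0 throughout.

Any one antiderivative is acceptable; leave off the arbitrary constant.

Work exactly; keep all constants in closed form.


The answer is z**3*log(z)/15 - z**3/45.
Step 1. Integrate ∫(z**2*log(z)/5) dz by parts with u = log(z), dv = (z**2/5) dz, so v = z**3/15 [assuming z > 0]: now z**3*log(z)/15 + ∫(-z**2/15) dz.
Step 2. Evaluate the standard form: now z**3*log(z)/15 - z**3/45.
Answer: z**3*log(z)/15 - z**3/45.


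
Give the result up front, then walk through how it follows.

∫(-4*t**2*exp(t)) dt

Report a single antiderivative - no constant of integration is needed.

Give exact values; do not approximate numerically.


The answer is -4*t**2*exp(t) + 8*t*exp(t) - 8*exp(t).
Step 1. Integrate ∫(-4*t**2*exp(t)) dt by parts with u = t**2, dv = (-4*exp(t)) dt, so v = -4*exp(t): now -4*t**2*exp(t) + ∫(8*t*exp(t)) dt.
Step 2. Integrate ∫(8*t*exp(t)) dt by parts with u = t, dv = (8*exp(t)) dt, so v = 8*exp(t): now -4*t**2*exp(t) + 8*t*exp(t) + ∫(-8*exp(t)) dt.
Step 3. Evaluate the standard form: now -4*t**2*exp(t) + 8*t*exp(t) - 8*exp(t).
Answer: -4*t**2*exp(t) + 8*t*exp(t) - 8*exp(t).


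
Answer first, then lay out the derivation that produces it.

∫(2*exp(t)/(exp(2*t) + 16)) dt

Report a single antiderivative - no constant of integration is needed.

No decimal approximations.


The answer is atan(exp(t)/4)/2.
Step 1. Substitute u = exp(t), turning ∫(2*exp(t)/(exp(2*t) + 16)) dt into ∫(2/(u**2 + 16)) du: now ∫(2/(u**2 + 16)) du.
Step 2. Evaluate the standard form: now atan(u/4)/2.
Step 3. Substitute back u = exp(t): now atan(exp(t)/4)/2.
Answer: atan(exp(t)/4)/2.


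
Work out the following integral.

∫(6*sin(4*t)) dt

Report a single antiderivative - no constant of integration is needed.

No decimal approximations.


Answer: -3*cos(4*t)/2.


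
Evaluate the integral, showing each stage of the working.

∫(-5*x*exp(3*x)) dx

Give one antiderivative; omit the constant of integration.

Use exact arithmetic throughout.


Step 1. Integrate ∫(-5*x*exp(3*x)) dx by parts with u = x, dv = (-5*exp(3*x)) dx, so v = -5*exp(3*x)/3: now -5*x*exp(3*x)/3 + ∫(5*exp(3*x)/3) dx.
Step 2. Evaluate the standard form: now -5*x*exp(3*x)/3 + 5*exp(3*x)/9.
Answer: -5*x*exp(3*x)/3 + 5*exp(3*x)/9.


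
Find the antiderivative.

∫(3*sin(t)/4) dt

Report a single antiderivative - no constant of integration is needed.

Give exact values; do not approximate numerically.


Answer: -3*cos(t)/4.


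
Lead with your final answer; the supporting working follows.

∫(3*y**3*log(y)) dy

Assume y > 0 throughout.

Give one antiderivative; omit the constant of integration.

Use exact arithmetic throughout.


The answer is 3*y**4*log(y)/4 - 3*y**4/16.
Step 1. Integrate ∫(3*y**3*log(y)) dy by parts with u = log(y), dv = (3*y**3) dy, so v = 3*y**4/4 [assuming y > 0]: now 3*y**4*log(y)/4 + ∫(-3*y**3/4) dy.
Step 2. Evaluate the standard form: now 3*y**4*log(y)/4 - 3*y**4/16.
Answer: 3*y**4*log(y)/4 - 3*y**4/16.


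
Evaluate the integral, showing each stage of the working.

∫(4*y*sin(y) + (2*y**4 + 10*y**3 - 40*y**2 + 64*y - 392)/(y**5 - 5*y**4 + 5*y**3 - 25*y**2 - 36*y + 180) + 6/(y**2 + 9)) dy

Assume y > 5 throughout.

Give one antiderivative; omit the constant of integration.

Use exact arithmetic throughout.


Step 1. Rewrite: now ∫(4*y*sin(y)) dy + ∫((2*y**4 + 10*y**3 - 40*y**2 + 64*y - 392)/(y**5 - 5*y**4 + 5*y**3 - 25*y**2 - 36*y + 180)) dy + ∫(6/(y**2 + 9)) dy.
Step 2. Evaluate the standard form: now 2*atan(y/3) + ∫(4*y*sin(y)) dy + ∫((2*y**4 + 10*y**3 - 40*y**2 + 64*y - 392)/(y**5 - 5*y**4 + 5*y**3 - 25*y**2 - 36*y + 180)) dy.
Step 3. Integrate ∫(4*y*sin(y)) dy by parts with u = y, dv = (4*sin(y)) dy, so v = -4*cos(y): now -4*y*cos(y) + 2*atan(y/3) + ∫((2*y**4 + 10*y**3 - 40*y**2 + 64*y - 392)/(y**5 - 5*y**4 + 5*y**3 - 25*y**2 - 36*y + 180)) dy + ∫(4*cos(y)) dy.
Step 4. Evaluate the standard form: now -4*y*cos(y) + 4*sin(y) + 2*atan(y/3) + ∫((2*y**4 + 10*y**3 - 40*y**2 + 64*y - 392)/(y**5 - 5*y**4 + 5*y**3 - 25*y**2 - 36*y + 180)) dy.
Step 5. Decompose ∫((2*y**4 + 10*y**3 - 40*y**2 + 64*y - 392)/(y**5 - 5*y**4 + 5*y**3 - 25*y**2 - 36*y + 180)) dy by partial fractions, (2*y**4 + 10*y**3 - 40*y**2 + 64*y - 392)/(y**5 - 5*y**4 + 5*y**3 - 25*y**2 - 36*y + 180) = 2/(y**2 + 9) - 2/(y + 2) + 2/(y - 2) + 2/(y - 5): now -4*y*cos(y) + 4*sin(y) + 2*atan(y/3) + ∫(2/(y - 5)) dy + ∫(2/(y - 2)) dy + ∫(-2/(y + 2)) dy + ∫(2/(y**2 + 9)) dy.
Step 6. Evaluate the standard form [assuming y > 5]: now -4*y*cos(y) + 2*log(y - 5) + 4*sin(y) + 2*atan(y/3) + ∫(2/(y - 2)) dy + ∫(-2/(y + 2)) dy + ∫(2/(y**2 + 9)) dy.
Step 7. Evaluate the standard form [assuming y > 2]: now -4*y*cos(y) + 2*log(y - 5) + 2*log(y - 2) + 4*sin(y) + 2*atan(y/3) + ∫(-2/(y + 2)) dy + ∫(2/(y**2 + 9)) dy.
Step 8. Evaluate the standard form [assuming y > -2]: now -4*y*cos(y) + 2*log(y - 5) + 2*log(y - 2) - 2*log(y + 2) + 4*sin(y) + 2*atan(y/3) + ∫(2/(y**2 + 9)) dy.
Step 9. Evaluate the standard form: now -4*y*cos(y) + 2*log(y - 5) + 2*log(y - 2) - 2*log(y + 2) + 4*sin(y) + 8*atan(y/3)/3.
Answer: -4*y*cos(y) + 2*log(y - 5) + 2*log(y - 2) - 2*log(y + 2) + 4*sin(y) + 8*atan(y/3)/3.


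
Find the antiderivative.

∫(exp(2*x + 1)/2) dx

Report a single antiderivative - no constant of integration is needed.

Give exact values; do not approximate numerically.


Answer: exp(2*x + 1)/4.


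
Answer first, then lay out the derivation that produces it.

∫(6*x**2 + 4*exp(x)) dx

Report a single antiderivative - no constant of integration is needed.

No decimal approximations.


The answer is 2*x**3 + 4*exp(x).
Step 1. Rewrite: now ∫(6*x**2) dx + ∫(4*exp(x)) dx.
Step 2. Evaluate the standard form: now 4*exp(x) + ∫(6*x**2) dx.
Step 3. Evaluate the standard form: now 2*x**3 + 4*exp(x).
Answer: 2*x**3 + 4*exp(x).


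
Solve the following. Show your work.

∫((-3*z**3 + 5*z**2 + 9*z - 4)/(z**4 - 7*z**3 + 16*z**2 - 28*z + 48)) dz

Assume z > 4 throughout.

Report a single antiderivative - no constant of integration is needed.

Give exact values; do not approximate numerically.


Step 1. Decompose ∫((-3*z**3 + 5*z**2 + 9*z - 4)/(z**4 - 7*z**3 + 16*z**2 - 28*z + 48)) dz by partial fractions, (-3*z**3 + 5*z**2 + 9*z - 4)/(z**4 - 7*z**3 + 16*z**2 - 28*z + 48) = -3/(z**2 + 4) + 1/(z - 3) - 4/(z - 4): now ∫(-4/(z - 4)) dz + ∫(1/(z - 3)) dz + ∫(-3/(z**2 + 4)) dz.
Step 2. Evaluate the standard form [assuming z > 3]: now log(z - 3) + ∫(-4/(z - 4)) dz + ∫(-3/(z**2 + 4)) dz.
Step 3. Evaluate the standard form [assuming z > 4]: now -4*log(z - 4) + log(z - 3) + ∫(-3/(z**2 + 4)) dz.
Step 4. Evaluate the standard form: now -4*log(z - 4) + log(z - 3) - 3*atan(z/2)/2.
Answer: -4*log(z - 4) + log(z - 3) - 3*atan(z/2)/2.
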